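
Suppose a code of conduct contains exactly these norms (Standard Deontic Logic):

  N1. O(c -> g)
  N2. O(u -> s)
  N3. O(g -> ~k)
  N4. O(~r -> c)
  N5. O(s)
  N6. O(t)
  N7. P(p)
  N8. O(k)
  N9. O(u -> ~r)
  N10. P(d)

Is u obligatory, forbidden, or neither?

Forbidden

From premise 8 we have O(k).
The contrapositive of premise 3 (O(g -> ~k)) is O(k -> ~g), and O(k) is already established, so O(~g).
Premise 1, O(c -> g), contraposes to O(~g -> ~c); with O(~g) we get O(~c).
The contrapositive of premise 4 (O(~r -> c)) is O(~c -> r), and O(~c) is already established, so O(r).
The contrapositive of premise 9 (O(u -> ~r)) is O(r -> ~u), and O(r) is already established, so O(~u).
Premises 2, 5, 6, 7, 10 do not contribute to this derivation.
Thus O(~u), which is F(u): u is forbidden.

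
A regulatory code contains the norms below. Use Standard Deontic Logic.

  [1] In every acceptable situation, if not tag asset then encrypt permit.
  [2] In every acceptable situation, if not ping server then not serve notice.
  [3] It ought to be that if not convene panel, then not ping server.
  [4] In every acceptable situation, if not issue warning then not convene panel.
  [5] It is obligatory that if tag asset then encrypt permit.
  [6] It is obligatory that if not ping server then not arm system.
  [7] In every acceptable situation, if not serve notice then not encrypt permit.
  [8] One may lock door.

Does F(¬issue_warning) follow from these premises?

Premises 1 and 5 are O(¬tag_asset → encrypt_permit) and O(tag_asset → encrypt_permit); every ideal world satisfies ¬tag_asset or tag_asset, so in either case encrypt_permit holds — hence O(encrypt_permit).
Premise 7 is O(¬serve_notice → ¬encrypt_permit); contrapositively O(encrypt_permit → serve_notice). Since O(encrypt_permit) holds, K gives O(serve_notice).
Premise 2, O(¬ping_server → ¬serve_notice), contraposes to O(serve_notice → ping_server); with O(serve_notice) we get O(ping_server).
Premise 3 is O(¬convene_panel → ¬ping_server); contrapositively O(ping_server → convene_panel). Since O(ping_server) holds, K gives O(convene_panel).
The contrapositive of premise 4 (O(¬issue_warning → ¬convene_panel)) is O(convene_panel → issue_warning), and O(convene_panel) is already established, so O(issue_warning).
Premises 6, 8 do not contribute to this derivation.
So O(issue_warning) holds, i.e. F(¬issue_warning). The claim follows.

Yes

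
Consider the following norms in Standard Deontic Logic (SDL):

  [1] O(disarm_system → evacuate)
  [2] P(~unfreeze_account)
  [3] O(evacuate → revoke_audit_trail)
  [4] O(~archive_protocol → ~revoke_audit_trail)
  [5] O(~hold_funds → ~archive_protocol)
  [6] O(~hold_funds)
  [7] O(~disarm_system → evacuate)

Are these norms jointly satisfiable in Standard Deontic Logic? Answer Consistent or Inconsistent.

Inconsistent

By case analysis on ~disarm_system: premise 7 gives O(~disarm_system → evacuate) and premise 1 gives O(disarm_system → evacuate), so O(evacuate) either way.
With premise 3, O(evacuate → revoke_audit_trail), the K-axiom yields O(revoke_audit_trail).
The contrapositive of premise 4 (O(~archive_protocol → ~revoke_audit_trail)) is O(revoke_audit_trail → archive_protocol), and O(revoke_audit_trail) is already established, so O(archive_protocol).
Premise 5 is O(~hold_funds → ~archive_protocol); contrapositively O(archive_protocol → hold_funds). Since O(archive_protocol) holds, K gives O(hold_funds).
But premise 6 directly asserts O(~hold_funds).
We now have both O(hold_funds) and O(~hold_funds) — hold_funds is simultaneously obligatory and forbidden, violating the D-axiom.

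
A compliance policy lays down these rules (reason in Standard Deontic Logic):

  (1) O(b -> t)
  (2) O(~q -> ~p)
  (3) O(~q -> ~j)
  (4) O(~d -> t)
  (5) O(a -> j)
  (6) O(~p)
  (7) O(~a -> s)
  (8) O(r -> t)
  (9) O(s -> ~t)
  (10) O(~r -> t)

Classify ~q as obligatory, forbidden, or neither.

Forbidden

By case analysis on ~r: premise 10 gives O(~r -> t) and premise 8 gives O(r -> t), so O(t) either way.
Premise 9, O(s -> ~t), contraposes to O(t -> ~s); with O(t) we get O(~s).
Premise 7 is O(~a -> s); contrapositively O(~s -> a). Since O(~s) holds, K gives O(a).
Applying K to premise 5 (O(a -> j)) and O(a) yields O(j).
Premise 3, O(~q -> ~j), contraposes to O(j -> q); with O(j) we get O(q).
Premises 1, 2, 4, 6 do not contribute to this derivation.
Thus O(q), which is F(~q): ~q is forbidden.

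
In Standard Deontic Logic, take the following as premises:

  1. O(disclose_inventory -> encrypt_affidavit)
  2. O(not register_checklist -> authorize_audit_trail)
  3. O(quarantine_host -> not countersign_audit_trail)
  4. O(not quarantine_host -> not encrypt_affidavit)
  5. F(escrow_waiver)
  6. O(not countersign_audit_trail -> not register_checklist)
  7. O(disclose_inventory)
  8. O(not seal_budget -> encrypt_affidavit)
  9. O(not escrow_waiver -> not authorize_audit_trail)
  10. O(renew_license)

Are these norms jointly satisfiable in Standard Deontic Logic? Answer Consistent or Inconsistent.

Inconsistent

Premise 7 gives O(disclose_inventory).
Premise 1 is O(disclose_inventory -> encrypt_affidavit); since O(disclose_inventory), deontic closure gives O(encrypt_affidavit).
The contrapositive of premise 4 (O(not quarantine_host -> not encrypt_affidavit)) is O(encrypt_affidavit -> quarantine_host), and O(encrypt_affidavit) is already established, so O(quarantine_host).
Applying K to premise 3 (O(quarantine_host -> not countersign_audit_trail)) and O(quarantine_host) yields O(not countersign_audit_trail).
From O(not countersign_audit_trail) and premise 6, O(not countersign_audit_trail -> not register_checklist), we obtain O(not register_checklist).
Premise 2 is O(not register_checklist -> authorize_audit_trail); since O(not register_checklist), deontic closure gives O(authorize_audit_trail).
The contrapositive of premise 9 (O(not escrow_waiver -> not authorize_audit_trail)) is O(authorize_audit_trail -> escrow_waiver), and O(authorize_audit_trail) is already established, so O(escrow_waiver).
However, F(escrow_waiver) at premise 5 amounts to O(not escrow_waiver).
We now have both O(escrow_waiver) and O(not escrow_waiver) — escrow_waiver is simultaneously obligatory and forbidden, violating the D-axiom.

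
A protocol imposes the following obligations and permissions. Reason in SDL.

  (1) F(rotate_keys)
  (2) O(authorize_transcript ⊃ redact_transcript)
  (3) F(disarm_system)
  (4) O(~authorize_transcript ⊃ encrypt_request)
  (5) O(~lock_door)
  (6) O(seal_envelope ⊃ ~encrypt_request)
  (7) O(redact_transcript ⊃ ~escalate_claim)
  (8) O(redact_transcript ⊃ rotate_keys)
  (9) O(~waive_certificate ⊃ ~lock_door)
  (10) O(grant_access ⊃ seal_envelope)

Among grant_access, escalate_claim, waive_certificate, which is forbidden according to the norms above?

Premise 1, F(rotate_keys), is equivalent to O(~rotate_keys).
Premise 8 is O(redact_transcript ⊃ rotate_keys); contrapositively O(~rotate_keys ⊃ ~redact_transcript). Since O(~rotate_keys) holds, K gives O(~redact_transcript).
Premise 2, O(authorize_transcript ⊃ redact_transcript), contraposes to O(~redact_transcript ⊃ ~authorize_transcript); with O(~redact_transcript) we get O(~authorize_transcript).
With premise 4, O(~authorize_transcript ⊃ encrypt_request), the K-axiom yields O(encrypt_request).
Premise 6 is O(seal_envelope ⊃ ~encrypt_request); contrapositively O(encrypt_request ⊃ ~seal_envelope). Since O(encrypt_request) holds, K gives O(~seal_envelope).
Premise 10 is O(grant_access ⊃ seal_envelope); contrapositively O(~seal_envelope ⊃ ~grant_access). Since O(~seal_envelope) holds, K gives O(~grant_access).
So O(~grant_access) holds, i.e. grant_access is forbidden. None of the other listed options is forbidden under the premises.

grant_access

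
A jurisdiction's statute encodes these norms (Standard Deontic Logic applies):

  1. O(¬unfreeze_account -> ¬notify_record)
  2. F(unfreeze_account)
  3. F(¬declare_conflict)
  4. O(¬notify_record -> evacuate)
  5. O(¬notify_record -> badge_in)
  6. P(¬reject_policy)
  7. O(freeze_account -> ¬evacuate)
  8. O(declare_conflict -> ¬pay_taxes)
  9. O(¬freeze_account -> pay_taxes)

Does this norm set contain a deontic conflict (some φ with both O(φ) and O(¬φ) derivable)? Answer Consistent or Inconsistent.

Premise 3 is F(¬declare_conflict), i.e. O(declare_conflict).
From O(declare_conflict) and premise 8, O(declare_conflict -> ¬pay_taxes), we obtain O(¬pay_taxes).
Premise 9, O(¬freeze_account -> pay_taxes), contraposes to O(¬pay_taxes -> freeze_account); with O(¬pay_taxes) we get O(freeze_account).
From O(freeze_account) and premise 7, O(freeze_account -> ¬evacuate), we obtain O(¬evacuate).
The contrapositive of premise 4 (O(¬notify_record -> evacuate)) is O(¬evacuate -> notify_record), and O(¬evacuate) is already established, so O(notify_record).
Premise 1, O(¬unfreeze_account -> ¬notify_record), contraposes to O(notify_record -> unfreeze_account); with O(notify_record) we get O(unfreeze_account).
However, F(unfreeze_account) at premise 2 amounts to O(¬unfreeze_account).
We now have both O(unfreeze_account) and O(¬unfreeze_account) — unfreeze_account is simultaneously obligatory and forbidden, violating the D-axiom.

Inconsistent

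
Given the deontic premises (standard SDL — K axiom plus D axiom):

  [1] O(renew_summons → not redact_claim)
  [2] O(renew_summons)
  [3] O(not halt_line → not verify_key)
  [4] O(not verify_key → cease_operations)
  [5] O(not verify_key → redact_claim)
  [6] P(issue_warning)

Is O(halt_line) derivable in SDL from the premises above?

From premise 2 we have O(renew_summons).
Premise 1 is O(renew_summons → not redact_claim); since O(renew_summons), deontic closure gives O(not redact_claim).
Premise 5 is O(not verify_key → redact_claim); contrapositively O(not redact_claim → verify_key). Since O(not redact_claim) holds, K gives O(verify_key).
The contrapositive of premise 3 (O(not halt_line → not verify_key)) is O(verify_key → halt_line), and O(verify_key) is already established, so O(halt_line).
Premises 4, 6 do not contribute to this derivation.
So O(halt_line) follows.

Yes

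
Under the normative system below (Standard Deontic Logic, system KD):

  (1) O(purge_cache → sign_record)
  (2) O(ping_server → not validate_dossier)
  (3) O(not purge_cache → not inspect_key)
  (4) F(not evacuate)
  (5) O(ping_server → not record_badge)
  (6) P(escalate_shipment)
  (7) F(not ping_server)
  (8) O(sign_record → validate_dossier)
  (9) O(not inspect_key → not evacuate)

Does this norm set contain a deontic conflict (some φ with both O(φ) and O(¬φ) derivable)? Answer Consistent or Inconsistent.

Premise 4 is F(not evacuate), i.e. O(evacuate).
Premise 9 is O(not inspect_key → not evacuate); contrapositively O(evacuate → inspect_key). Since O(evacuate) holds, K gives O(inspect_key).
The contrapositive of premise 3 (O(not purge_cache → not inspect_key)) is O(inspect_key → purge_cache), and O(inspect_key) is already established, so O(purge_cache).
With premise 1, O(purge_cache → sign_record), the K-axiom yields O(sign_record).
With premise 8, O(sign_record → validate_dossier), the K-axiom yields O(validate_dossier).
The contrapositive of premise 2 (O(ping_server → not validate_dossier)) is O(validate_dossier → not ping_server), and O(validate_dossier) is already established, so O(not ping_server).
Yet premise 7 is F(not ping_server), i.e. O(ping_server).
We now have both O(not ping_server) and O(ping_server) — ping_server is simultaneously obligatory and forbidden, violating the D-axiom.

Inconsistent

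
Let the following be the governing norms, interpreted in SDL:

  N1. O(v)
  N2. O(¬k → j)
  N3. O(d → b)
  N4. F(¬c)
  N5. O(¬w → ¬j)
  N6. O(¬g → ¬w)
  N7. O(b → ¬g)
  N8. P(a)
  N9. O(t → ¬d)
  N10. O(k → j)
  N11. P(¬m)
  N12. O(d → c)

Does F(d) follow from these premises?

Premises 2 and 10 cover both cases: O(¬k → j) and O(k → j). Since ¬k ∨ k is a tautology, O(j) follows.
Premise 5 is O(¬w → ¬j); contrapositively O(j → w). Since O(j) holds, K gives O(w).
Premise 6, O(¬g → ¬w), contraposes to O(w → g); with O(w) we get O(g).
The contrapositive of premise 7 (O(b → ¬g)) is O(g → ¬b), and O(g) is already established, so O(¬b).
Premise 3 is O(d → b); contrapositively O(¬b → ¬d). Since O(¬b) holds, K gives O(¬d).
Premises 1, 4, 8, 9, 11, 12 do not contribute to this derivation.
So O(¬d) holds, i.e. F(d). The claim follows.

Yes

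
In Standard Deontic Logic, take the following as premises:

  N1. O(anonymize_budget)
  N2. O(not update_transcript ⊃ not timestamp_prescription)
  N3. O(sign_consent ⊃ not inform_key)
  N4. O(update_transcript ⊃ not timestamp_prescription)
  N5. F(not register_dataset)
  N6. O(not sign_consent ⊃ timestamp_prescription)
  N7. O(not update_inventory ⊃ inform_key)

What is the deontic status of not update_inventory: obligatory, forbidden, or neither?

Forbidden

By case analysis on not update_transcript: premise 2 gives O(not update_transcript ⊃ not timestamp_prescription) and premise 4 gives O(update_transcript ⊃ not timestamp_prescription), so O(not timestamp_prescription) either way.
Premise 6 is O(not sign_consent ⊃ timestamp_prescription); contrapositively O(not timestamp_prescription ⊃ sign_consent). Since O(not timestamp_prescription) holds, K gives O(sign_consent).
Applying K to premise 3 (O(sign_consent ⊃ not inform_key)) and O(sign_consent) yields O(not inform_key).
Premise 7, O(not update_inventory ⊃ inform_key), contraposes to O(not inform_key ⊃ update_inventory); with O(not inform_key) we get O(update_inventory).
Premises 1, 5 do not contribute to this derivation.
Thus O(update_inventory), which is F(not update_inventory): not update_inventory is forbidden.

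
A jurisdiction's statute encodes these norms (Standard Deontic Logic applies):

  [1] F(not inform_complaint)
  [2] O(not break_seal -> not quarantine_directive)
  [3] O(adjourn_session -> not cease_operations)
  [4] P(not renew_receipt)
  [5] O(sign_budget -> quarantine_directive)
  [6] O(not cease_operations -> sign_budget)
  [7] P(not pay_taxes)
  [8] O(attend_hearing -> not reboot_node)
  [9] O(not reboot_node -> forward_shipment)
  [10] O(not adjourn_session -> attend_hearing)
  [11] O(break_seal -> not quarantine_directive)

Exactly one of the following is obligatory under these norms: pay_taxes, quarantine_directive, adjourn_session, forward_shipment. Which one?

Premises 2 and 11 are O(not break_seal -> not quarantine_directive) and O(break_seal -> not quarantine_directive); every ideal world satisfies not break_seal or break_seal, so in either case not quarantine_directive holds — hence O(not quarantine_directive).
Premise 5 is O(sign_budget -> quarantine_directive); contrapositively O(not quarantine_directive -> not sign_budget). Since O(not quarantine_directive) holds, K gives O(not sign_budget).
Premise 6 is O(not cease_operations -> sign_budget); contrapositively O(not sign_budget -> cease_operations). Since O(not sign_budget) holds, K gives O(cease_operations).
Premise 3, O(adjourn_session -> not cease_operations), contraposes to O(cease_operations -> not adjourn_session); with O(cease_operations) we get O(not adjourn_session).
Premise 10 is O(not adjourn_session -> attend_hearing); since O(not adjourn_session), deontic closure gives O(attend_hearing).
From O(attend_hearing) and premise 8, O(attend_hearing -> not reboot_node), we obtain O(not reboot_node).
From O(not reboot_node) and premise 9, O(not reboot_node -> forward_shipment), we obtain O(forward_shipment).
So O(forward_shipment) holds — forward_shipment is obligatory. None of the other listed options is made obligatory by any chain of premises.

forward_shipment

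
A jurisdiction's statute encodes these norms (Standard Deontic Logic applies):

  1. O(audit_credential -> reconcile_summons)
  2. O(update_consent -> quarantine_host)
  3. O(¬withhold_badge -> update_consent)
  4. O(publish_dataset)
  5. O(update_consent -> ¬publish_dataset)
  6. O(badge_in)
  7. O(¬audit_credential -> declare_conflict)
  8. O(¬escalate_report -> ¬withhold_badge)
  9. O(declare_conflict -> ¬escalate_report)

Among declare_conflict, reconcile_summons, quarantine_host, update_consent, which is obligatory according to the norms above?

reconcile_summons

Premise 4 gives O(publish_dataset).
Premise 5, O(update_consent -> ¬publish_dataset), contraposes to O(publish_dataset -> ¬update_consent); with O(publish_dataset) we get O(¬update_consent).
Premise 3, O(¬withhold_badge -> update_consent), contraposes to O(¬update_consent -> withhold_badge); with O(¬update_consent) we get O(withhold_badge).
The contrapositive of premise 8 (O(¬escalate_report -> ¬withhold_badge)) is O(withhold_badge -> escalate_report), and O(withhold_badge) is already established, so O(escalate_report).
The contrapositive of premise 9 (O(declare_conflict -> ¬escalate_report)) is O(escalate_report -> ¬declare_conflict), and O(escalate_report) is already established, so O(¬declare_conflict).
The contrapositive of premise 7 (O(¬audit_credential -> declare_conflict)) is O(¬declare_conflict -> audit_credential), and O(¬declare_conflict) is already established, so O(audit_credential).
With premise 1, O(audit_credential -> reconcile_summons), the K-axiom yields O(reconcile_summons).
So O(reconcile_summons) holds — reconcile_summons is obligatory. None of the other listed options is made obligatory by any chain of premises.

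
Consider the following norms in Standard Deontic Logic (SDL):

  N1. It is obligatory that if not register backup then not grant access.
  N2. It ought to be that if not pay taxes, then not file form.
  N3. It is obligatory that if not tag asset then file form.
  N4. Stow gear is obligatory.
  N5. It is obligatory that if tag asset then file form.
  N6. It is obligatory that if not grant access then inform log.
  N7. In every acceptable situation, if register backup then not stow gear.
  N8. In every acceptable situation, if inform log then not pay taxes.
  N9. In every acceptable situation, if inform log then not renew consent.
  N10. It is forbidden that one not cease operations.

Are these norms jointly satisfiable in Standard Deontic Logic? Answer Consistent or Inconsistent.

Inconsistent

By case analysis on tag_asset: premise 5 gives O(tag_asset → file_form) and premise 3 gives O(¬tag_asset → file_form), so O(file_form) either way.
Premise 2 is O(¬pay_taxes → ¬file_form); contrapositively O(file_form → pay_taxes). Since O(file_form) holds, K gives O(pay_taxes).
The contrapositive of premise 8 (O(inform_log → ¬pay_taxes)) is O(pay_taxes → ¬inform_log), and O(pay_taxes) is already established, so O(¬inform_log).
The contrapositive of premise 6 (O(¬grant_access → inform_log)) is O(¬inform_log → grant_access), and O(¬inform_log) is already established, so O(grant_access).
Premise 1 is O(¬register_backup → ¬grant_access); contrapositively O(grant_access → register_backup). Since O(grant_access) holds, K gives O(register_backup).
From O(register_backup) and premise 7, O(register_backup → ¬stow_gear), we obtain O(¬stow_gear).
However, premise 4 gives O(stow_gear).
We now have both O(¬stow_gear) and O(stow_gear) — stow_gear is simultaneously obligatory and forbidden, violating the D-axiom.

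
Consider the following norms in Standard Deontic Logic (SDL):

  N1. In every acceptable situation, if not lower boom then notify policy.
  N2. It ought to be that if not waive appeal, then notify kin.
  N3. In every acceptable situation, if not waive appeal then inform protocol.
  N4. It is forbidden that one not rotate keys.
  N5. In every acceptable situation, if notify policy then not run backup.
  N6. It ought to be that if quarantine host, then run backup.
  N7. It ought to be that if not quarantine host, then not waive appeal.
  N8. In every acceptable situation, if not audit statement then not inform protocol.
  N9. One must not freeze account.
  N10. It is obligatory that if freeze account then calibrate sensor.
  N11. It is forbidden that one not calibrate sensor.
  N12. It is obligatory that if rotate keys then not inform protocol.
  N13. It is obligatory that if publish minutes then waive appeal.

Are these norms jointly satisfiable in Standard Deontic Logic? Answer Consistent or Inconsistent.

Premise 10 is O(freeze_account → calibrate_sensor); even if O(calibrate_sensor) held, inferring O(freeze_account) would be affirming the consequent — invalid.
So O(freeze_account) is not derivable, and the apparent clash with O(¬freeze_account) does not arise.
A world satisfying every obligation exists (e.g. audit_statement=false, calibrate_sensor=true, freeze_account=false, inform_protocol=false, lower_boom=true, notify_kin=false, notify_policy=false, publish_minutes=false, quarantine_host=true, rotate_keys=true, run_backup=true, waive_appeal=true); no atom is both obligatory and forbidden, so the set is consistent.

Consistent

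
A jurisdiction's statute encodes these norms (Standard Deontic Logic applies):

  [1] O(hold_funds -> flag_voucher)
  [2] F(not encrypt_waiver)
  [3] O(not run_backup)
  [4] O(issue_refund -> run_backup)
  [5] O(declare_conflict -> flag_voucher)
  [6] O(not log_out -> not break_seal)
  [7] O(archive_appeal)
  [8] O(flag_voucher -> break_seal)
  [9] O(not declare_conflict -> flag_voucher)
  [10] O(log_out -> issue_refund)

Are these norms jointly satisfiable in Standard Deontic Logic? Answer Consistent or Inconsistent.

Premises 9 and 5 cover both cases: O(not declare_conflict -> flag_voucher) and O(declare_conflict -> flag_voucher). Since not declare_conflict ∨ declare_conflict is a tautology, O(flag_voucher) follows.
With premise 8, O(flag_voucher -> break_seal), the K-axiom yields O(break_seal).
Premise 6, O(not log_out -> not break_seal), contraposes to O(break_seal -> log_out); with O(break_seal) we get O(log_out).
Premise 10 is O(log_out -> issue_refund); since O(log_out), deontic closure gives O(issue_refund).
From O(issue_refund) and premise 4, O(issue_refund -> run_backup), we obtain O(run_backup).
But premise 3 directly asserts O(not run_backup).
We now have both O(run_backup) and O(not run_backup) — run_backup is simultaneously obligatory and forbidden, violating the D-axiom.

Inconsistent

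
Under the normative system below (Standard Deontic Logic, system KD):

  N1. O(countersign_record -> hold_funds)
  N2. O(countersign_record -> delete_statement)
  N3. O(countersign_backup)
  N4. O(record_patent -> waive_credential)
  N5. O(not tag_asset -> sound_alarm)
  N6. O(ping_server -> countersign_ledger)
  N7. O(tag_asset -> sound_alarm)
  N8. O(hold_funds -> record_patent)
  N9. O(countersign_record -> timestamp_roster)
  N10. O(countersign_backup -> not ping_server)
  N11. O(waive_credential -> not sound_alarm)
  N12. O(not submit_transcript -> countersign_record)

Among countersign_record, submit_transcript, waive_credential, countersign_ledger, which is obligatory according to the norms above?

Premises 7 and 5 cover both cases: O(tag_asset -> sound_alarm) and O(not tag_asset -> sound_alarm). Since tag_asset ∨ not tag_asset is a tautology, O(sound_alarm) follows.
Premise 11 is O(waive_credential -> not sound_alarm); contrapositively O(sound_alarm -> not waive_credential). Since O(sound_alarm) holds, K gives O(not waive_credential).
The contrapositive of premise 4 (O(record_patent -> waive_credential)) is O(not waive_credential -> not record_patent), and O(not waive_credential) is already established, so O(not record_patent).
Premise 8, O(hold_funds -> record_patent), contraposes to O(not record_patent -> not hold_funds); with O(not record_patent) we get O(not hold_funds).
Premise 1, O(countersign_record -> hold_funds), contraposes to O(not hold_funds -> not countersign_record); with O(not hold_funds) we get O(not countersign_record).
Premise 12 is O(not submit_transcript -> countersign_record); contrapositively O(not countersign_record -> submit_transcript). Since O(not countersign_record) holds, K gives O(submit_transcript).
So O(submit_transcript) holds — submit_transcript is obligatory. None of the other listed options is made obligatory by any chain of premises.

submit_transcript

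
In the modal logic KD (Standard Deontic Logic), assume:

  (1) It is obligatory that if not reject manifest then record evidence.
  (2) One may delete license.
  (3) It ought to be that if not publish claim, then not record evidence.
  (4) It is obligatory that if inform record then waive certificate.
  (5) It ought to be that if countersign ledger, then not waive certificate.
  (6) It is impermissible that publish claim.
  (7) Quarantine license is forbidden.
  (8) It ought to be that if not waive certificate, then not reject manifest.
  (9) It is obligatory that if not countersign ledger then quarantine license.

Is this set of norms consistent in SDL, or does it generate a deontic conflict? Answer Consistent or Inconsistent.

Inconsistent

Premise 6 is F(publish_claim), i.e. O(¬publish_claim).
Applying K to premise 3 (O(¬publish_claim → ¬record_evidence)) and O(¬publish_claim) yields O(¬record_evidence).
The contrapositive of premise 1 (O(¬reject_manifest → record_evidence)) is O(¬record_evidence → reject_manifest), and O(¬record_evidence) is already established, so O(reject_manifest).
Premise 8 is O(¬waive_certificate → ¬reject_manifest); contrapositively O(reject_manifest → waive_certificate). Since O(reject_manifest) holds, K gives O(waive_certificate).
Premise 5 is O(countersign_ledger → ¬waive_certificate); contrapositively O(waive_certificate → ¬countersign_ledger). Since O(waive_certificate) holds, K gives O(¬countersign_ledger).
Applying K to premise 9 (O(¬countersign_ledger → quarantine_license)) and O(¬countersign_ledger) yields O(quarantine_license).
However, F(quarantine_license) at premise 7 amounts to O(¬quarantine_license).
We now have both O(quarantine_license) and O(¬quarantine_license) — quarantine_license is simultaneously obligatory and forbidden, violating the D-axiom.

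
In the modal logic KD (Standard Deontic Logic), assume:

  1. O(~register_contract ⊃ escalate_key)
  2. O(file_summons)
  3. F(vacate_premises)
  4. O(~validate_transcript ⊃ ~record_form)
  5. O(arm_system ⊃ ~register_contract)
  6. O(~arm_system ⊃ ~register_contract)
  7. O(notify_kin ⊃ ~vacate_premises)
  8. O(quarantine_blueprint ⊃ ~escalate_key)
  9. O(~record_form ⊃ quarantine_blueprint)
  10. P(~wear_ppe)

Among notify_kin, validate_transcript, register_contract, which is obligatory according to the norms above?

validate_transcript

Premises 5 and 6 cover both cases: O(arm_system ⊃ ~register_contract) and O(~arm_system ⊃ ~register_contract). Since arm_system ∨ ~arm_system is a tautology, O(~register_contract) follows.
From O(~register_contract) and premise 1, O(~register_contract ⊃ escalate_key), we obtain O(escalate_key).
The contrapositive of premise 8 (O(quarantine_blueprint ⊃ ~escalate_key)) is O(escalate_key ⊃ ~quarantine_blueprint), and O(escalate_key) is already established, so O(~quarantine_blueprint).
The contrapositive of premise 9 (O(~record_form ⊃ quarantine_blueprint)) is O(~quarantine_blueprint ⊃ record_form), and O(~quarantine_blueprint) is already established, so O(record_form).
The contrapositive of premise 4 (O(~validate_transcript ⊃ ~record_form)) is O(record_form ⊃ validate_transcript), and O(record_form) is already established, so O(validate_transcript).
So O(validate_transcript) holds — validate_transcript is obligatory. None of the other listed options is made obligatory by any chain of premises.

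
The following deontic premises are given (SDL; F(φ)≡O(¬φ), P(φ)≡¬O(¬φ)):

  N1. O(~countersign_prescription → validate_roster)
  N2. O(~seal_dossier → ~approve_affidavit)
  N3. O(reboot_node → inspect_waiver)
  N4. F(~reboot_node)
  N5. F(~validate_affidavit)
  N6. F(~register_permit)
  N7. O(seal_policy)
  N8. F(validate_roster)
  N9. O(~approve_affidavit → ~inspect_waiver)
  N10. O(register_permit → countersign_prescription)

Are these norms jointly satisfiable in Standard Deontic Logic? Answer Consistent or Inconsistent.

Consistent

Premise 1 is O(~countersign_prescription → validate_roster), but O(~countersign_prescription) is not derivable from the premises, so it does not yield O(validate_roster).
So O(validate_roster) is not derivable, and the apparent clash with O(~validate_roster) does not arise.
A world satisfying every obligation exists (e.g. approve_affidavit=true, countersign_prescription=true, inspect_waiver=true, reboot_node=true, register_permit=true, seal_dossier=true, seal_policy=true, validate_affidavit=true, validate_roster=false); no atom is both obligatory and forbidden, so the set is consistent.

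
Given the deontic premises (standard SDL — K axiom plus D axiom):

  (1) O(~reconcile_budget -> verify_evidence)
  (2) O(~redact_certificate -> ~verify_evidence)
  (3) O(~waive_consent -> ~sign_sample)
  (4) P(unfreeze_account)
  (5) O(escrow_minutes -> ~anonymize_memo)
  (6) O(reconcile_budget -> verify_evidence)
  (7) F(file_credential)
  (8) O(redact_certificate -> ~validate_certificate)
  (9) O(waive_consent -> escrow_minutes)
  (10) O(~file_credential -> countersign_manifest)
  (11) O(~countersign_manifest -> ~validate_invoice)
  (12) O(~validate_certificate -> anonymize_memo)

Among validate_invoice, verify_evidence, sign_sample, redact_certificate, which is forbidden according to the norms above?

sign_sample

By case analysis on ~reconcile_budget: premise 1 gives O(~reconcile_budget -> verify_evidence) and premise 6 gives O(reconcile_budget -> verify_evidence), so O(verify_evidence) either way.
The contrapositive of premise 2 (O(~redact_certificate -> ~verify_evidence)) is O(verify_evidence -> redact_certificate), and O(verify_evidence) is already established, so O(redact_certificate).
Applying K to premise 8 (O(redact_certificate -> ~validate_certificate)) and O(redact_certificate) yields O(~validate_certificate).
Applying K to premise 12 (O(~validate_certificate -> anonymize_memo)) and O(~validate_certificate) yields O(anonymize_memo).
Premise 5 is O(escrow_minutes -> ~anonymize_memo); contrapositively O(anonymize_memo -> ~escrow_minutes). Since O(anonymize_memo) holds, K gives O(~escrow_minutes).
The contrapositive of premise 9 (O(waive_consent -> escrow_minutes)) is O(~escrow_minutes -> ~waive_consent), and O(~escrow_minutes) is already established, so O(~waive_consent).
Premise 3 is O(~waive_consent -> ~sign_sample); since O(~waive_consent), deontic closure gives O(~sign_sample).
So O(~sign_sample) holds, i.e. sign_sample is forbidden. None of the other listed options is forbidden under the premises.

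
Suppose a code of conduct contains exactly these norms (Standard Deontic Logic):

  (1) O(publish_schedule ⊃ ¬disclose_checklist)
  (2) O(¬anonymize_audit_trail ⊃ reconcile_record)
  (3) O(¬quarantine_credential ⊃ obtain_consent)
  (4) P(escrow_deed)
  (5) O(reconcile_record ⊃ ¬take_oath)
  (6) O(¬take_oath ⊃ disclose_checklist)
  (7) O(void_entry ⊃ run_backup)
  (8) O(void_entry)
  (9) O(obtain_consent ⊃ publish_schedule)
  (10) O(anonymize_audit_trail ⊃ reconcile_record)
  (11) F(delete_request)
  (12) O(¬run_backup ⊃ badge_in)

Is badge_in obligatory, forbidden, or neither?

Neither

Premise 12 is O(¬run_backup ⊃ badge_in), but O(¬run_backup) is not derivable from the premises, so it does not yield O(badge_in).
No premise or chain of K-axiom applications forces O(badge_in), and none forces O(¬badge_in). So badge_in is neither obligatory nor forbidden under these norms.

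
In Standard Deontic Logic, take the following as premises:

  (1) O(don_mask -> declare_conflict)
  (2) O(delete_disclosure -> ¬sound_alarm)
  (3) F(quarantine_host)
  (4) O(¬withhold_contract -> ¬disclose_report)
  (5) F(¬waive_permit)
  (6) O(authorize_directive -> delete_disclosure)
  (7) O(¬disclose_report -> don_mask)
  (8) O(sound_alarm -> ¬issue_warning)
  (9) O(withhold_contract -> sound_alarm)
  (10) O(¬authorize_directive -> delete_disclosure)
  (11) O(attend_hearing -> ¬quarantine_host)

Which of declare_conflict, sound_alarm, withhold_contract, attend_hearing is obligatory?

declare_conflict

Premises 6 and 10 cover both cases: O(authorize_directive -> delete_disclosure) and O(¬authorize_directive -> delete_disclosure). Since authorize_directive ∨ ¬authorize_directive is a tautology, O(delete_disclosure) follows.
Premise 2 is O(delete_disclosure -> ¬sound_alarm); since O(delete_disclosure), deontic closure gives O(¬sound_alarm).
The contrapositive of premise 9 (O(withhold_contract -> sound_alarm)) is O(¬sound_alarm -> ¬withhold_contract), and O(¬sound_alarm) is already established, so O(¬withhold_contract).
From O(¬withhold_contract) and premise 4, O(¬withhold_contract -> ¬disclose_report), we obtain O(¬disclose_report).
With premise 7, O(¬disclose_report -> don_mask), the K-axiom yields O(don_mask).
From O(don_mask) and premise 1, O(don_mask -> declare_conflict), we obtain O(declare_conflict).
So O(declare_conflict) holds — declare_conflict is obligatory. None of the other listed options is made obligatory by any chain of premises.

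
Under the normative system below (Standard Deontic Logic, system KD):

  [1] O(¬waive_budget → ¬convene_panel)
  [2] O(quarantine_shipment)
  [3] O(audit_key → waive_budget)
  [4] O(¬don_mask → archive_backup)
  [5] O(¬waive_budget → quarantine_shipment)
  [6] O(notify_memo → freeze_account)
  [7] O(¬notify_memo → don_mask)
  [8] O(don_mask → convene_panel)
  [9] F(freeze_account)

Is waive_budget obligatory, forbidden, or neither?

Obligatory

Premise 9, F(freeze_account), is equivalent to O(¬freeze_account).
The contrapositive of premise 6 (O(notify_memo → freeze_account)) is O(¬freeze_account → ¬notify_memo), and O(¬freeze_account) is already established, so O(¬notify_memo).
Premise 7 is O(¬notify_memo → don_mask); since O(¬notify_memo), deontic closure gives O(don_mask).
Premise 8 is O(don_mask → convene_panel); since O(don_mask), deontic closure gives O(convene_panel).
The contrapositive of premise 1 (O(¬waive_budget → ¬convene_panel)) is O(convene_panel → waive_budget), and O(convene_panel) is already established, so O(waive_budget).
Premises 2, 3, 4, 5 do not contribute to this derivation.
Hence waive_budget is obligatory.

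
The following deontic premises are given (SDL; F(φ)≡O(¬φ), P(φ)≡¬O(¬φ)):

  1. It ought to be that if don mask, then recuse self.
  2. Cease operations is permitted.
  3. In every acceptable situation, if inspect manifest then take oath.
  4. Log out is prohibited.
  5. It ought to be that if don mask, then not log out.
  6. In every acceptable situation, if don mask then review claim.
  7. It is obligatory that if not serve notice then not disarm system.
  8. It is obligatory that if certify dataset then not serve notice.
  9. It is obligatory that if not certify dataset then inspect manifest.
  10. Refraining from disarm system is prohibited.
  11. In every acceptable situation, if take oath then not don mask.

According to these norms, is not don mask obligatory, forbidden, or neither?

Premise 10 is F(¬disarm_system), i.e. O(disarm_system).
The contrapositive of premise 7 (O(¬serve_notice → ¬disarm_system)) is O(disarm_system → serve_notice), and O(disarm_system) is already established, so O(serve_notice).
The contrapositive of premise 8 (O(certify_dataset → ¬serve_notice)) is O(serve_notice → ¬certify_dataset), and O(serve_notice) is already established, so O(¬certify_dataset).
Premise 9 is O(¬certify_dataset → inspect_manifest); since O(¬certify_dataset), deontic closure gives O(inspect_manifest).
Applying K to premise 3 (O(inspect_manifest → take_oath)) and O(inspect_manifest) yields O(take_oath).
From O(take_oath) and premise 11, O(take_oath → ¬don_mask), we obtain O(¬don_mask).
Premises 1, 2, 4, 5, 6 do not contribute to this derivation.
Hence ¬don_mask is obligatory.

Obligatory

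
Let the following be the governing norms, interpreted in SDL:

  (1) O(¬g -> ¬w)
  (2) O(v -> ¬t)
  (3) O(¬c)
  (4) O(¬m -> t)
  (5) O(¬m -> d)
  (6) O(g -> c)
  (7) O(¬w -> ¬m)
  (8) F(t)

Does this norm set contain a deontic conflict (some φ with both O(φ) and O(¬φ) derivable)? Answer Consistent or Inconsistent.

Inconsistent

F(t) at premise 8 means O(¬t).
The contrapositive of premise 4 (O(¬m -> t)) is O(¬t -> m), and O(¬t) is already established, so O(m).
Premise 7 is O(¬w -> ¬m); contrapositively O(m -> w). Since O(m) holds, K gives O(w).
Premise 1, O(¬g -> ¬w), contraposes to O(w -> g); with O(w) we get O(g).
Applying K to premise 6 (O(g -> c)) and O(g) yields O(c).
However, premise 3 gives O(¬c).
We now have both O(c) and O(¬c) — c is simultaneously obligatory and forbidden, violating the D-axiom.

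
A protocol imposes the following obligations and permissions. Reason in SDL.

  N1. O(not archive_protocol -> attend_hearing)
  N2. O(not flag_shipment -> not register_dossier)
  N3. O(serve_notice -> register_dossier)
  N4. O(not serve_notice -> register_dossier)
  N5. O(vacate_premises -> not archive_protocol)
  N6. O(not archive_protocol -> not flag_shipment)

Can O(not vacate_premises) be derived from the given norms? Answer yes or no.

Yes

By case analysis on serve_notice: premise 3 gives O(serve_notice -> register_dossier) and premise 4 gives O(not serve_notice -> register_dossier), so O(register_dossier) either way.
Premise 2 is O(not flag_shipment -> not register_dossier); contrapositively O(register_dossier -> flag_shipment). Since O(register_dossier) holds, K gives O(flag_shipment).
Premise 6 is O(not archive_protocol -> not flag_shipment); contrapositively O(flag_shipment -> archive_protocol). Since O(flag_shipment) holds, K gives O(archive_protocol).
The contrapositive of premise 5 (O(vacate_premises -> not archive_protocol)) is O(archive_protocol -> not vacate_premises), and O(archive_protocol) is already established, so O(not vacate_premises).
Premise 1 does not contribute to this derivation.
So O(not vacate_premises) follows.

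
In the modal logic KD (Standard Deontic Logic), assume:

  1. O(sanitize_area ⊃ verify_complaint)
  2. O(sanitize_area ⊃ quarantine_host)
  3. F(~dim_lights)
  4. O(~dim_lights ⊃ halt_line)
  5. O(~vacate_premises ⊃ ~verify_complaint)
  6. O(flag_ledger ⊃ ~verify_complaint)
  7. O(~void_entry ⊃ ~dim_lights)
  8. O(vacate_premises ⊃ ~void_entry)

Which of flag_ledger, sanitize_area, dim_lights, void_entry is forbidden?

sanitize_area

F(~dim_lights) at premise 3 means O(dim_lights).
Premise 7 is O(~void_entry ⊃ ~dim_lights); contrapositively O(dim_lights ⊃ void_entry). Since O(dim_lights) holds, K gives O(void_entry).
Premise 8, O(vacate_premises ⊃ ~void_entry), contraposes to O(void_entry ⊃ ~vacate_premises); with O(void_entry) we get O(~vacate_premises).
Premise 5 is O(~vacate_premises ⊃ ~verify_complaint); since O(~vacate_premises), deontic closure gives O(~verify_complaint).
The contrapositive of premise 1 (O(sanitize_area ⊃ verify_complaint)) is O(~verify_complaint ⊃ ~sanitize_area), and O(~verify_complaint) is already established, so O(~sanitize_area).
So O(~sanitize_area) holds, i.e. sanitize_area is forbidden. None of the other listed options is forbidden under the premises.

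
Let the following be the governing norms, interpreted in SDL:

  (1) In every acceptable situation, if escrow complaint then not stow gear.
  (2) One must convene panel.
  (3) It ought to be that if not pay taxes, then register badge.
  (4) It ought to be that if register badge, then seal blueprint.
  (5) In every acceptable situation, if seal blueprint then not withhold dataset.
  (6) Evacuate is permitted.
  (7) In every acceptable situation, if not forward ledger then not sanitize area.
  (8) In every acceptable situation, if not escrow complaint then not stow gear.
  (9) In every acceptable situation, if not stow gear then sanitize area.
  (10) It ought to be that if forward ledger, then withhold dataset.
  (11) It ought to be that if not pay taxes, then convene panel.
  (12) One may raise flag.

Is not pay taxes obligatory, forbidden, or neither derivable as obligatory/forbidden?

Forbidden

Premises 8 and 1 are O(¬escrow_complaint → ¬stow_gear) and O(escrow_complaint → ¬stow_gear); every ideal world satisfies ¬escrow_complaint or escrow_complaint, so in either case ¬stow_gear holds — hence O(¬stow_gear).
Applying K to premise 9 (O(¬stow_gear → sanitize_area)) and O(¬stow_gear) yields O(sanitize_area).
Premise 7, O(¬forward_ledger → ¬sanitize_area), contraposes to O(sanitize_area → forward_ledger); with O(sanitize_area) we get O(forward_ledger).
Applying K to premise 10 (O(forward_ledger → withhold_dataset)) and O(forward_ledger) yields O(withhold_dataset).
Premise 5, O(seal_blueprint → ¬withhold_dataset), contraposes to O(withhold_dataset → ¬seal_blueprint); with O(withhold_dataset) we get O(¬seal_blueprint).
The contrapositive of premise 4 (O(register_badge → seal_blueprint)) is O(¬seal_blueprint → ¬register_badge), and O(¬seal_blueprint) is already established, so O(¬register_badge).
The contrapositive of premise 3 (O(¬pay_taxes → register_badge)) is O(¬register_badge → pay_taxes), and O(¬register_badge) is already established, so O(pay_taxes).
Premises 2, 6, 11, 12 do not contribute to this derivation.
Thus O(pay_taxes), which is F(¬pay_taxes): ¬pay_taxes is forbidden.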